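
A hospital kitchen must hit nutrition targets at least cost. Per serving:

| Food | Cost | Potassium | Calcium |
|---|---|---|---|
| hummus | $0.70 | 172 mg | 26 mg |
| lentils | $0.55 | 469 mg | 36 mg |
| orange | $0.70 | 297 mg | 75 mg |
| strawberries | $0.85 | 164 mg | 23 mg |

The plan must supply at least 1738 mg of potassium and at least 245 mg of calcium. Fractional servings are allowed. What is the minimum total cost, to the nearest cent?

$2.79

With two linear requirements the optimum uses one or two foods; enumerate the corners.
hummus only: max(1738/172, 245/26) = 10.1 servings → $7.07.
lentils only: max(1738/469, 245/36) = 6.806 servings → $3.74.
orange only: max(1738/297, 245/75) = 5.852 servings → $4.10.
strawberries only: max(1738/164, 245/23) = 10.65 servings → $9.05.
hummus + lentils with both tight: 8.72 servings and 0.5078 servings → $6.38.
hummus + orange: intersection lies outside the first quadrant.
hummus + strawberries with both tight: 0.6688 servings and 9.896 servings → $8.88.
lentils + orange with both tight: 2.352 servings and 2.138 servings → $2.79.
lentils + strawberries: the both-tight solution has a negative serving — not a feasible corner.
orange + strawberries with both tight: 0.03767 servings and 10.53 servings → $8.98.
Cheapest feasible corner: $2.79.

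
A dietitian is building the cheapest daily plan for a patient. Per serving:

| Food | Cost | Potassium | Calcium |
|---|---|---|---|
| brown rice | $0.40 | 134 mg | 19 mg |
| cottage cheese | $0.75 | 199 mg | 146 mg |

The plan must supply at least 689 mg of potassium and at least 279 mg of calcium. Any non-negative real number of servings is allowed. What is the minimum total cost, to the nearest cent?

$2.30

For a min-cost LP with two ≥-constraints, a basic feasible solution has at most two positive variables.
brown rice only: max(689/134, 279/19) = 14.68 servings → $5.87.
cottage cheese only: max(689/199, 279/146) = 3.462 servings → $2.60.
brown rice + cottage cheese with both tight: 2.856 servings and 1.539 servings → $2.30.
Cheapest feasible corner: $2.30.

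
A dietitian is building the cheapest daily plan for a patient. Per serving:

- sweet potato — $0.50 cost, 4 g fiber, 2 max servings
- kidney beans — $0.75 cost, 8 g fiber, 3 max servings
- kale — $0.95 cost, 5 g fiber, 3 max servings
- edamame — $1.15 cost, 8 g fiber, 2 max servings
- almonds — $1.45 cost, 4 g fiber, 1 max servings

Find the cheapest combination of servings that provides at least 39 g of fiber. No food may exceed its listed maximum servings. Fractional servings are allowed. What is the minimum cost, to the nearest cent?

Cost per g of fiber: kidney beans $0.0938, sweet potato $0.1250, edamame $0.1437, kale $0.1900, almonds $0.3625.
Take 3 servings of kidney beans: +24.0 g fiber for $2.25 (total $2.25, still need 15.0 g).
Take 2 servings of sweet potato: +8.0 g fiber for $1.00 (total $3.25, still need 7.0 g).
Take 0.875 servings of edamame: +7.0 g fiber for $1.01 (total $4.26, still need 0.0 g).
Filling from the cheapest source first is optimal under one linear minimum: $4.26.

$4.26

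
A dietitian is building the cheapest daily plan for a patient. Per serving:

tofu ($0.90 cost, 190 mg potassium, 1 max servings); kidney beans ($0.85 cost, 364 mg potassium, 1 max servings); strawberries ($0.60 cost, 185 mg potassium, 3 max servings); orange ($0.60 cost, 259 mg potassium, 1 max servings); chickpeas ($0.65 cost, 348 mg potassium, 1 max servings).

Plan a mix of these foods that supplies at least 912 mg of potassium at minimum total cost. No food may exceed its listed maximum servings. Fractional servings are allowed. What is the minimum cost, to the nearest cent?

$1.96

Cost per mg of potassium: chickpeas $0.0019, orange $0.0023, kidney beans $0.0023, strawberries $0.0032, tofu $0.0047.
Take 1 serving of chickpeas: +348.0 mg potassium for $0.65 (total $0.65, still need 564.0 mg).
Take 1 serving of orange: +259.0 mg potassium for $0.60 (total $1.25, still need 305.0 mg).
Take 0.8379 servings of kidney beans: +305.0 mg potassium for $0.71 (total $1.96, still need 0.0 mg).
Greedy by cheapest-per-mg is optimal for a single linear constraint, so the minimum cost is $1.96.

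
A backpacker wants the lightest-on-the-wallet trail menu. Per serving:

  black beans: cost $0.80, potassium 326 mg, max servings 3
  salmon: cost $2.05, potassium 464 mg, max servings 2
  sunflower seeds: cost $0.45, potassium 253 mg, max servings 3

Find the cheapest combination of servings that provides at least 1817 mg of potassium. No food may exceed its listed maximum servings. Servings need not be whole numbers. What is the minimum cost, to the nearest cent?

$4.10

Cost per mg of potassium: sunflower seeds $0.0018, black beans $0.0025, salmon $0.0044.
Take 3 servings of sunflower seeds: +759.0 mg potassium for $1.35 (total $1.35, still need 1058.0 mg).
Take 3 servings of black beans: +978.0 mg potassium for $2.40 (total $3.75, still need 80.0 mg).
Take 0.1724 servings of salmon: +80.0 mg potassium for $0.35 (total $4.10, still need 0.0 mg).
Filling from the cheapest source first is optimal under one linear minimum: $4.10.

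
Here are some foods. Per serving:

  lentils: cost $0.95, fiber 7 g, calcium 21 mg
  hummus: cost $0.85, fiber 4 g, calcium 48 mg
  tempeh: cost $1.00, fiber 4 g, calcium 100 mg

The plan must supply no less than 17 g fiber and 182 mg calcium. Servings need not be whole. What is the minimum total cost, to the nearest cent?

An LP optimum is at a vertex; with two nutrient constraints at most two foods are used. Check each candidate.
lentils only: max(17/7, 182/21) = 8.667 servings → $8.23.
hummus only: max(17/4, 182/48) = 4.25 servings → $3.61.
tempeh only: max(17/4, 182/100) = 4.25 servings → $4.25.
lentils + hummus with both tight: 0.3492 servings and 3.639 servings → $3.42.
lentils + tempeh with both tight: 1.578 servings and 1.489 servings → $2.99.
hummus + tempeh: the both-tight solution has a negative serving — not a feasible corner.
The minimum over all feasible corners is $2.99.

$2.99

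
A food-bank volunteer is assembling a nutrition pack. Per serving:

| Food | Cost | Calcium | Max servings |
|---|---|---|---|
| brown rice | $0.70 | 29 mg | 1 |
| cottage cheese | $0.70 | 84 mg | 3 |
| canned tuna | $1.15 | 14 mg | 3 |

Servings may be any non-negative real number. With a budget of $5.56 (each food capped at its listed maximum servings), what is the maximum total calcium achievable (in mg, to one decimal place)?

Calcium per dollar: cottage cheese 120, brown rice 41.43, canned tuna 12.17.
Take 3 servings of cottage cheese: spends $2.10, +252.0 mg calcium (running total 252.0 mg).
Take 1 serving of brown rice: spends $0.70, +29.0 mg calcium (running total 281.0 mg).
Take 2.4 servings of canned tuna: spends $2.76, +33.6 mg calcium (running total 314.6 mg).
Greedy by best ratio exhausts the cost allowance optimally: 314.6 mg.

314.6 mg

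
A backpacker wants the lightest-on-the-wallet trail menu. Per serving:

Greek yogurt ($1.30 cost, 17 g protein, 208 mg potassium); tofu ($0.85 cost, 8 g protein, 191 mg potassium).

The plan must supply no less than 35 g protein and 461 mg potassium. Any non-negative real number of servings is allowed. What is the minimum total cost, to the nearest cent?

$2.76

For a min-cost LP with two ≥-constraints, a basic feasible solution has at most two positive variables.
Greek yogurt only: max(35/17, 461/208) = 2.216 servings → $2.88.
tofu only: max(35/8, 461/191) = 4.375 servings → $3.72.
Greek yogurt + tofu with both tight: 1.893 servings and 0.3519 servings → $2.76.
So the least-cost plan costs $2.76.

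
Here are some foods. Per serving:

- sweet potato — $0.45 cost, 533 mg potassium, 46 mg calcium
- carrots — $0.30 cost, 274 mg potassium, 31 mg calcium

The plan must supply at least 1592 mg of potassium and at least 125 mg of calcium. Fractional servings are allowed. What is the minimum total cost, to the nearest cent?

The cheapest plan sits at a corner of the feasible region — with two constraints it uses at most two foods.
sweet potato only: max(1592/533, 125/46) = 2.987 servings → $1.34.
carrots only: max(1592/274, 125/31) = 5.81 servings → $1.74.
sweet potato + carrots: intersection lies outside the first quadrant.
Cheapest feasible corner: $1.34.

$1.34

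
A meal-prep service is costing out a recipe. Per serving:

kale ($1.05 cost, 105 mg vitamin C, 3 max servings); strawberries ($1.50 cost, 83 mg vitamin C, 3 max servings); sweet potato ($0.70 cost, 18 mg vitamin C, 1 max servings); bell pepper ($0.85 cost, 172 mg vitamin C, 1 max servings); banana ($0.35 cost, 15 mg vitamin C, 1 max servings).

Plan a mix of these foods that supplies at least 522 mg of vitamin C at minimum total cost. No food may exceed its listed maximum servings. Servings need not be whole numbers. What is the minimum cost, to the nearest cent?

Cost per mg of vitamin C: bell pepper $0.0049, kale $0.0100, strawberries $0.0181, banana $0.0233, sweet potato $0.0389.
Take 1 serving of bell pepper: +172.0 mg vitamin C for $0.85 (total $0.85, still need 350.0 mg).
Take 3 servings of kale: +315.0 mg vitamin C for $3.15 (total $4.00, still need 35.0 mg).
Take 0.4217 servings of strawberries: +35.0 mg vitamin C for $0.63 (total $4.63, still need 0.0 mg).
Greedy by cheapest-per-mg is optimal for a single linear constraint, so the minimum cost is $4.63.

$4.63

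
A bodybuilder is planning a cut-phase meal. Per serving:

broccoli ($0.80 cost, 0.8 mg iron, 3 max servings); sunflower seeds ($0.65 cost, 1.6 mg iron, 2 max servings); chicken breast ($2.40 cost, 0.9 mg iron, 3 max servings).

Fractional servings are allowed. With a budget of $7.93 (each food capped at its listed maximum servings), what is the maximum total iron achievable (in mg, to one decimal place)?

7.2 mg

Iron per dollar: sunflower seeds 2.462, broccoli 1, chicken breast 0.375.
Take 2 servings of sunflower seeds: spends $1.30, +3.2 mg iron (running total 3.2 mg).
Take 3 servings of broccoli: spends $2.40, +2.4 mg iron (running total 5.6 mg).
Take 1.762 servings of chicken breast: spends $4.23, +1.6 mg iron (running total 7.2 mg).
Filling greedily by iron-per-dollar is optimal for one linear limit, giving 7.2 mg.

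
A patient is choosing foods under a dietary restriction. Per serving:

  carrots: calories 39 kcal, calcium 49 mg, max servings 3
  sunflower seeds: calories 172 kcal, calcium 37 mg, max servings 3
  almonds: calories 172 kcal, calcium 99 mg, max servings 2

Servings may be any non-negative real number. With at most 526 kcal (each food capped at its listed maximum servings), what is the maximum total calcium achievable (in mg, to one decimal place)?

Calcium per kcal: carrots 1.256, almonds 0.5756, sunflower seeds 0.2151.
Take 3 servings of carrots: uses 117 kcal, +147.0 mg calcium (running total 147.0 mg).
Take 2 servings of almonds: uses 344 kcal, +198.0 mg calcium (running total 345.0 mg).
Take 0.3779 servings of sunflower seeds: uses 65 kcal, +14.0 mg calcium (running total 359.0 mg).
Filling greedily by calcium-per-kcal is optimal for one linear limit, giving 359.0 mg.

359.0 mg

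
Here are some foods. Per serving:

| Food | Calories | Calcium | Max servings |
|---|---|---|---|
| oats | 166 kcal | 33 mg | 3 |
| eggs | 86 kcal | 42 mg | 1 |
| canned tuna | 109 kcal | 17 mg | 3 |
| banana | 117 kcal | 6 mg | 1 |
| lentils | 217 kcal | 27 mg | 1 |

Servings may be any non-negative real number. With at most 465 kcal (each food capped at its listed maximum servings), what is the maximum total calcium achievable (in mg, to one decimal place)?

117.3 mg

Calcium per kcal: eggs 0.4884, oats 0.1988, canned tuna 0.156, lentils 0.1244, banana 0.05128.
Take 1 serving of eggs: uses 86 kcal, +42.0 mg calcium (running total 42.0 mg).
Take 2.283 servings of oats: uses 379 kcal, +75.3 mg calcium (running total 117.3 mg).
Filling greedily by calcium-per-kcal is optimal for one linear limit, giving 117.3 mg.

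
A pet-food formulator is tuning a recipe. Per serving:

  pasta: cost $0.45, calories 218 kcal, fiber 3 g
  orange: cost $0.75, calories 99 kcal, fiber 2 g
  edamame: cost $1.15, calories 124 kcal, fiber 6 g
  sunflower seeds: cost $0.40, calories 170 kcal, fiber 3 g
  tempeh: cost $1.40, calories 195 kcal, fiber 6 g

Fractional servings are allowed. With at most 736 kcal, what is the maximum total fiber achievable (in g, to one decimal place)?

Fiber per kcal: edamame 0.04839, tempeh 0.03077, orange 0.0202, sunflower seeds 0.01765, pasta 0.01376.
With no serving limits, spend the whole calories allowance on edamame: 736 kcal / 124 kcal × 6 g = 35.6 g.

35.6 g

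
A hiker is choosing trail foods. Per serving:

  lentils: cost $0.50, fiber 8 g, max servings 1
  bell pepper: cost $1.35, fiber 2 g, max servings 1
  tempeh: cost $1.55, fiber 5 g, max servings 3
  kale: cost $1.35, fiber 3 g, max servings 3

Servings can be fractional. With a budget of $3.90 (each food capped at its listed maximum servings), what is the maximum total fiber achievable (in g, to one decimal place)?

19.0 g

Fiber per dollar: lentils 16, tempeh 3.226, kale 2.222, bell pepper 1.481.
Take 1 serving of lentils: spends $0.50, +8.0 g fiber (running total 8.0 g).
Take 2.194 servings of tempeh: spends $3.40, +11.0 g fiber (running total 19.0 g).
Greedy by best ratio exhausts the cost allowance optimally: 19.0 g.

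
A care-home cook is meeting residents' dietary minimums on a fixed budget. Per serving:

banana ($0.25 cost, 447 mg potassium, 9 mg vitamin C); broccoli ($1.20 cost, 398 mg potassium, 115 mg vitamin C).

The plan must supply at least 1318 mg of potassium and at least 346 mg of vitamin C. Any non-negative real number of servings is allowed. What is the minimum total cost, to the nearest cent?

An LP optimum is at a vertex; with two nutrient constraints at most two foods are used. Check each candidate.
banana only: max(1318/447, 346/9) = 38.44 servings → $9.61.
broccoli only: max(1318/398, 346/115) = 3.312 servings → $3.97.
banana + broccoli with both tight: 0.2899 servings and 2.986 servings → $3.66.
The minimum over all feasible corners is $3.66.

$3.66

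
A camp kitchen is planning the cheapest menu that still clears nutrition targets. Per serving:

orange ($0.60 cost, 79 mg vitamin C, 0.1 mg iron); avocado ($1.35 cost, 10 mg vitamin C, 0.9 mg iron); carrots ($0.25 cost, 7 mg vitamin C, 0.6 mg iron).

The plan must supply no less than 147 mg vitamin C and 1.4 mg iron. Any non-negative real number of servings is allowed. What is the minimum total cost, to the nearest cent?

With two linear requirements the optimum uses one or two foods; enumerate the corners.
orange only: max(147/79, 1.4/0.1) = 14 servings → $8.40.
avocado only: max(147/10, 1.4/0.9) = 14.7 servings → $19.84.
carrots only: max(147/7, 1.4/0.6) = 21 servings → $5.25.
orange + avocado with both tight: 1.688 servings and 1.368 servings → $2.86.
orange + carrots with both tight: 1.679 servings and 2.054 servings → $1.52.
avocado + carrots: the both-tight solution has a negative serving — not a feasible corner.
So the least-cost plan costs $1.52.

$1.52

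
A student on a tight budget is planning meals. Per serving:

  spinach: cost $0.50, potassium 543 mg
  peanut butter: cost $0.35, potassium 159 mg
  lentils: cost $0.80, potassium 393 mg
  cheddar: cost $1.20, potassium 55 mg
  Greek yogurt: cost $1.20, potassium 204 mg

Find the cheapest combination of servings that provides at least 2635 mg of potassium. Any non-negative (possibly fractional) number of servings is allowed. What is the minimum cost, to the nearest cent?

Cost per mg of potassium: spinach $0.0009, lentils $0.0020, peanut butter $0.0022, Greek yogurt $0.0059, cheddar $0.0218.
With no serving limits, use only spinach: 2635 mg / 543 mg = 4.853 servings × $0.50 = $2.43.

$2.43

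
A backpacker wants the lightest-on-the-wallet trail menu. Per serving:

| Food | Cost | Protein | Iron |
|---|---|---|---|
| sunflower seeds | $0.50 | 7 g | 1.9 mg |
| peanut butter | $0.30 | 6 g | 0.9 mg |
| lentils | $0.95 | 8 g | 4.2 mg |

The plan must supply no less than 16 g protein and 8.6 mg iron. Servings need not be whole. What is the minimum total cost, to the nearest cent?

$1.95

The cheapest plan sits at a corner of the feasible region — with two constraints it uses at most two foods.
sunflower seeds only: max(16/7, 8.6/1.9) = 4.526 servings → $2.26.
peanut butter only: max(16/6, 8.6/0.9) = 9.556 servings → $2.87.
lentils only: max(16/8, 8.6/4.2) = 2.048 servings → $1.95.
sunflower seeds + peanut butter with both targets exact would need a negative amount; discard.
sunflower seeds + lentils: intersection lies outside the first quadrant.
peanut butter + lentils with both targets exact would need a negative amount; discard.
The minimum over all feasible corners is $1.95.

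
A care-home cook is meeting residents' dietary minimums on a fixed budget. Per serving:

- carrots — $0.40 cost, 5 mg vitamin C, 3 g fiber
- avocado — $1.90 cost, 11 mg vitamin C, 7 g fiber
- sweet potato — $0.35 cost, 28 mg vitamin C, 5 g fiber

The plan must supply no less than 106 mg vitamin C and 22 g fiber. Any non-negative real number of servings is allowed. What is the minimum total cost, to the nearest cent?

$1.54

At the optimum either one food covers both requirements or two foods hit both targets exactly; no other combination can be cheaper.
carrots only: max(106/5, 22/3) = 21.2 servings → $8.48.
avocado only: max(106/11, 22/7) = 9.636 servings → $18.31.
sweet potato only: max(106/28, 22/5) = 4.4 servings → $1.54.
carrots + avocado: intersection lies outside the first quadrant.
carrots + sweet potato with both tight: 1.458 servings and 3.525 servings → $1.82.
avocado + sweet potato with both tight: 0.6099 servings and 3.546 servings → $2.40.
Cheapest feasible corner: $1.54.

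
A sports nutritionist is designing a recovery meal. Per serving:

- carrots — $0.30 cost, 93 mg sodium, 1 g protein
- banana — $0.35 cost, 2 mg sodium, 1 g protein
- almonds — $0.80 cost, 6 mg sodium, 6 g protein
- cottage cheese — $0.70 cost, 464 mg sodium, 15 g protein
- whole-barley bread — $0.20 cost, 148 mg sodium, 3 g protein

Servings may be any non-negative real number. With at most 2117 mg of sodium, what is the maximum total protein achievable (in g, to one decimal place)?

2117.0 g

Protein per mg sodium: almonds 1, banana 0.5, cottage cheese 0.03233, whole-barley bread 0.02027, carrots 0.01075.
With no serving limits, spend the whole sodium allowance on almonds: 2117 mg / 6 mg × 6 g = 2117.0 g.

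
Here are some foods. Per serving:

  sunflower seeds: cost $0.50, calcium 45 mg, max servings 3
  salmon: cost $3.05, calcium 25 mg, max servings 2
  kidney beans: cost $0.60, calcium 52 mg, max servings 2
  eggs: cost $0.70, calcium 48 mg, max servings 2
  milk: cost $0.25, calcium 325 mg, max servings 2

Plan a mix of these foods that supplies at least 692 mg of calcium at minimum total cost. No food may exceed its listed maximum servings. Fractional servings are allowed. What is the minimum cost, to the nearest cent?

Cost per mg of calcium: milk $0.0008, sunflower seeds $0.0111, kidney beans $0.0115, eggs $0.0146, salmon $0.1220.
Take 2 servings of milk: +650.0 mg calcium for $0.50 (total $0.50, still need 42.0 mg).
Take 0.9333 servings of sunflower seeds: +42.0 mg calcium for $0.47 (total $0.97, still need 0.0 mg).
Greedy by cheapest-per-mg is optimal for a single linear constraint, so the minimum cost is $0.97.

$0.97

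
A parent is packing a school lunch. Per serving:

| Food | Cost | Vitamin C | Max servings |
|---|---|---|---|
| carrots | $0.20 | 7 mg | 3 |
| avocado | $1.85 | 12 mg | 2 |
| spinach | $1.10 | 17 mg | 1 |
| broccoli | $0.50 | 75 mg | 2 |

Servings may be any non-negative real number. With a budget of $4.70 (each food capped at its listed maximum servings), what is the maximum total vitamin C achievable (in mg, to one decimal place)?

201.0 mg

Vitamin C per dollar: broccoli 150, carrots 35, spinach 15.45, avocado 6.486.
Take 2 servings of broccoli: spends $1.00, +150.0 mg vitamin C (running total 150.0 mg).
Take 3 servings of carrots: spends $0.60, +21.0 mg vitamin C (running total 171.0 mg).
Take 1 serving of spinach: spends $1.10, +17.0 mg vitamin C (running total 188.0 mg).
Take 1.081 servings of avocado: spends $2.00, +13.0 mg vitamin C (running total 201.0 mg).
Greedy by best ratio exhausts the cost allowance optimally: 201.0 mg.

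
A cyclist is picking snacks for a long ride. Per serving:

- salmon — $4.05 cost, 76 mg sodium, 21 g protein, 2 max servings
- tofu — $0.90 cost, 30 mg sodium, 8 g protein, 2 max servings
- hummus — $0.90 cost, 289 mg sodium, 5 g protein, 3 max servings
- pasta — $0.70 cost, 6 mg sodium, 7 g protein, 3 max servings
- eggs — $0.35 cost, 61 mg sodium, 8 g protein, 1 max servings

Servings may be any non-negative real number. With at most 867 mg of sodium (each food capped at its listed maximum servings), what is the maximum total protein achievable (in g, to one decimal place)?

97.0 g

Protein per mg sodium: pasta 1.167, salmon 0.2763, tofu 0.2667, eggs 0.1311, hummus 0.0173.
Take 3 servings of pasta: uses 18 mg sodium, +21.0 g protein (running total 21.0 g).
Take 2 servings of salmon: uses 152 mg sodium, +42.0 g protein (running total 63.0 g).
Take 2 servings of tofu: uses 60 mg sodium, +16.0 g protein (running total 79.0 g).
Take 1 serving of eggs: uses 61 mg sodium, +8.0 g protein (running total 87.0 g).
Take 1.993 servings of hummus: uses 576 mg sodium, +10.0 g protein (running total 97.0 g).
Filling greedily by protein-per-mg sodium is optimal for one linear limit, giving 97.0 g.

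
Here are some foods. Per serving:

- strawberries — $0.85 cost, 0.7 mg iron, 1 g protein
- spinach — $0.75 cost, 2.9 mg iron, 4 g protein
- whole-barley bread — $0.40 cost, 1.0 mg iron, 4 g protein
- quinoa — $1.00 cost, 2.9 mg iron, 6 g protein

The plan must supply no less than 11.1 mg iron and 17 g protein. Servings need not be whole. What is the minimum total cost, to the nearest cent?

Minimising a linear cost over {iron ≥ 11.1, protein ≥ 17, servings ≥ 0} — the optimum is at a vertex, using one or two foods.
strawberries only: max(11.1/0.7, 17/1) = 17 servings → $14.45.
spinach only: max(11.1/2.9, 17/4) = 4.25 servings → $3.19.
whole-barley bread only: max(11.1/1.0, 17/4) = 11.1 servings → $4.44.
quinoa only: max(11.1/2.9, 17/6) = 3.828 servings → $3.83.
strawberries + spinach with both targets exact would need a negative amount; discard.
strawberries + whole-barley bread with both tight: 15.22 servings and 0.4444 servings → $13.12.
strawberries + quinoa with both tight: 13.31 servings and 0.6154 servings → $11.93.
spinach + whole-barley bread with both tight: 3.605 servings and 0.6447 servings → $2.96.
spinach + quinoa with both tight: 2.983 servings and 0.8448 servings → $3.08.
whole-barley bread + quinoa with both targets exact would need a negative amount; discard.
So the least-cost plan costs $2.96.

$2.96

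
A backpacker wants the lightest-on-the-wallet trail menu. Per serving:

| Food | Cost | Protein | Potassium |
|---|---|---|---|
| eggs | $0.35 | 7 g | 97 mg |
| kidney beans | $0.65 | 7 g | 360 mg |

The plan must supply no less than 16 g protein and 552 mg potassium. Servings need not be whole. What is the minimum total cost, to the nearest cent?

$1.18

Two binding constraints pin down two serving amounts, so the optimal mix uses at most two foods. The candidates are each food alone (scaled to the tighter of protein/potassium) and each pair with both constraints tight.
eggs only: max(16/7, 552/97) = 5.691 servings → $1.99.
kidney beans only: max(16/7, 552/360) = 2.286 servings → $1.49.
eggs + kidney beans with both tight: 1.03 servings and 1.256 servings → $1.18.
Cheapest feasible corner: $1.18.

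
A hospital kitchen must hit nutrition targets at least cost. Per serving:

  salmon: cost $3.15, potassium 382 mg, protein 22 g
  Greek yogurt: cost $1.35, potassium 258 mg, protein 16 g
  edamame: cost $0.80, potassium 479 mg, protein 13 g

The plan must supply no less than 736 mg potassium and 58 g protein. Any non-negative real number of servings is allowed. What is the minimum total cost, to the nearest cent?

$3.57

This is a tiny linear program; its minimum lies at a vertex of the feasible set. List the vertices and price them.
salmon only: max(736/382, 58/22) = 2.636 servings → $8.30.
Greek yogurt only: max(736/258, 58/16) = 3.625 servings → $4.89.
edamame only: max(736/479, 58/13) = 4.462 servings → $3.57.
salmon + Greek yogurt: intersection lies outside the first quadrant.
salmon + edamame: intersection lies outside the first quadrant.
Greek yogurt + edamame with both targets exact would need a negative amount; discard.
The minimum over all feasible corners is $3.57.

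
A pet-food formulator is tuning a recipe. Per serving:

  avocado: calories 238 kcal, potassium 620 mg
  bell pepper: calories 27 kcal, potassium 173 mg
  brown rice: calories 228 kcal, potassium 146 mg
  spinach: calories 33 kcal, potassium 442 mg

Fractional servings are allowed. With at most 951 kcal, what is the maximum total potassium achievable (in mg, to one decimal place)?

Potassium per kcal: spinach 13.39, bell pepper 6.407, avocado 2.605, brown rice 0.6404.
With no serving limits, spend the whole calories allowance on spinach: 951 kcal / 33 kcal × 442 mg = 12737.6 mg.

12737.6 mg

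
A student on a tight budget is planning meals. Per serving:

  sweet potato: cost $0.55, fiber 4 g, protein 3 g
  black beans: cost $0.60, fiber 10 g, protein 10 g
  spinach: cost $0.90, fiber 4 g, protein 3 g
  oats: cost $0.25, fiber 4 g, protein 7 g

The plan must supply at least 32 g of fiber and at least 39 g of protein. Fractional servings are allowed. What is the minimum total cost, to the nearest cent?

$1.94

With two linear requirements the optimum uses one or two foods; enumerate the corners.
sweet potato only: max(32/4, 39/3) = 13 servings → $7.15.
black beans only: max(32/10, 39/10) = 3.9 servings → $2.34.
spinach only: max(32/4, 39/3) = 13 servings → $11.70.
oats only: max(32/4, 39/7) = 8 servings → $2.00.
sweet potato + black beans: the both-tight solution has a negative serving — not a feasible corner.
sweet potato + spinach (both tight): parallel constraints — no distinct corner.
sweet potato + oats with both tight: 4.25 servings and 3.75 servings → $3.27.
black beans + spinach: the both-tight solution has a negative serving — not a feasible corner.
black beans + oats with both tight: 2.267 servings and 2.333 servings → $1.94.
spinach + oats with both tight: 4.25 servings and 3.75 servings → $4.76.
So the least-cost plan costs $1.94.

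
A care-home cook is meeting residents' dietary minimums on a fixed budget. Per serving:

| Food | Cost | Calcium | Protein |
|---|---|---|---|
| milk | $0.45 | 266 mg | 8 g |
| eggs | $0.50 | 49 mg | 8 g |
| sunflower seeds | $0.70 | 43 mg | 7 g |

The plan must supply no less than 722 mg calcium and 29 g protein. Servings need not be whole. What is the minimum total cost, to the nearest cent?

Two binding constraints pin down two serving amounts, so the optimal mix uses at most two foods. The candidates are each food alone (scaled to the tighter of calcium/protein) and each pair with both constraints tight.
milk only: max(722/266, 29/8) = 3.625 servings → $1.63.
eggs only: max(722/49, 29/8) = 14.73 servings → $7.37.
sunflower seeds only: max(722/43, 29/7) = 16.79 servings → $11.75.
milk + eggs with both tight: 2.509 servings and 1.116 servings → $1.69.
milk + sunflower seeds with both tight: 2.508 servings and 1.277 servings → $2.02.
eggs + sunflower seeds: the both-tight solution has a negative serving — not a feasible corner.
So the least-cost plan costs $1.63.

$1.63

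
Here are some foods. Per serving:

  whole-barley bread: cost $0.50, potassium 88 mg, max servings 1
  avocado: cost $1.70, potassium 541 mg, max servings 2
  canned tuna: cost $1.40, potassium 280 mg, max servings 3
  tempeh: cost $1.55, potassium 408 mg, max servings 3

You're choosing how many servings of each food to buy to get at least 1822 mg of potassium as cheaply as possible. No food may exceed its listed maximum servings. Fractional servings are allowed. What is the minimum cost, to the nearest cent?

$6.21

Cost per mg of potassium: avocado $0.0031, tempeh $0.0038, canned tuna $0.0050, whole-barley bread $0.0057.
Take 2 servings of avocado: +1082.0 mg potassium for $3.40 (total $3.40, still need 740.0 mg).
Take 1.814 servings of tempeh: +740.0 mg potassium for $2.81 (total $6.21, still need 0.0 mg).
Filling from the cheapest source first is optimal under one linear minimum: $6.21.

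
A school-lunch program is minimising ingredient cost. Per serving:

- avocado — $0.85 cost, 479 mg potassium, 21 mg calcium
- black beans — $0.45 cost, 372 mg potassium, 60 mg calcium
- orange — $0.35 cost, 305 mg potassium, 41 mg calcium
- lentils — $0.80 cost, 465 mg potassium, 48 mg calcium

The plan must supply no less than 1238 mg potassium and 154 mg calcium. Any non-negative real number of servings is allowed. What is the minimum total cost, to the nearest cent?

$1.42

Minimising a linear cost over {potassium ≥ 1238, calcium ≥ 154, servings ≥ 0} — the optimum is at a vertex, using one or two foods.
avocado only: max(1238/479, 154/21) = 7.333 servings → $6.23.
black beans only: max(1238/372, 154/60) = 3.328 servings → $1.50.
orange only: max(1238/305, 154/41) = 4.059 servings → $1.42.
lentils only: max(1238/465, 154/48) = 3.208 servings → $2.57.
avocado + black beans with both tight: 0.8119 servings and 2.282 servings → $1.72.
avocado + orange with both tight: 0.2862 servings and 3.609 servings → $1.51.
avocado + lentils with both targets exact would need a negative amount; discard.
black beans + orange with both targets exact would need a negative amount; discard.
black beans + lentils with both tight: 1.213 servings and 1.692 servings → $1.90.
orange + lentils with both tight: 2.754 servings and 0.856 servings → $1.65.
The minimum over all feasible corners is $1.42.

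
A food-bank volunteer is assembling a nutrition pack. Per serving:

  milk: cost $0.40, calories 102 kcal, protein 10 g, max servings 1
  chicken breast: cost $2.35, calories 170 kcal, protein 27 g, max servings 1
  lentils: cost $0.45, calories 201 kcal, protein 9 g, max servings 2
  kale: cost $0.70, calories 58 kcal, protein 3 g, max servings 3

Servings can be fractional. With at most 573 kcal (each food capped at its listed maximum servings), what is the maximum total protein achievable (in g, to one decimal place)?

Protein per kcal: chicken breast 0.1588, milk 0.09804, kale 0.05172, lentils 0.04478.
Take 1 serving of chicken breast: uses 170 kcal, +27.0 g protein (running total 27.0 g).
Take 1 serving of milk: uses 102 kcal, +10.0 g protein (running total 37.0 g).
Take 3 servings of kale: uses 174 kcal, +9.0 g protein (running total 46.0 g).
Take 0.6318 servings of lentils: uses 127 kcal, +5.7 g protein (running total 51.7 g).
Filling greedily by protein-per-kcal is optimal for one linear limit, giving 51.7 g.

51.7 g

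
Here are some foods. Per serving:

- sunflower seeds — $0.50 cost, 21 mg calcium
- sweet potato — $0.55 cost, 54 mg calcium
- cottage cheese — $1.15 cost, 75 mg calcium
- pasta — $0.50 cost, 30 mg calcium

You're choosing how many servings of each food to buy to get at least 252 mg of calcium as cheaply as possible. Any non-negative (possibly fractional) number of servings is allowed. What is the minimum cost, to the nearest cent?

$2.57

Cost per mg of calcium: sweet potato $0.0102, cottage cheese $0.0153, pasta $0.0167, sunflower seeds $0.0238.
With no serving limits, use only sweet potato: 252 mg / 54 mg = 4.667 servings × $0.55 = $2.57.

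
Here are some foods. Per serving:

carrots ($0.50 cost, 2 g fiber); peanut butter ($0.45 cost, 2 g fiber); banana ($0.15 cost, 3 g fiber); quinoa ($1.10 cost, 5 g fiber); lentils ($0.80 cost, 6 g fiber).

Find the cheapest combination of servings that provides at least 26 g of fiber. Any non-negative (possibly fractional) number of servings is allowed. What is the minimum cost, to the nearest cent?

Cost per g of fiber: banana $0.0500, lentils $0.1333, quinoa $0.2200, peanut butter $0.2250, carrots $0.2500.
With no serving limits, use only banana: 26 g / 3 g = 8.667 servings × $0.15 = $1.30.

$1.30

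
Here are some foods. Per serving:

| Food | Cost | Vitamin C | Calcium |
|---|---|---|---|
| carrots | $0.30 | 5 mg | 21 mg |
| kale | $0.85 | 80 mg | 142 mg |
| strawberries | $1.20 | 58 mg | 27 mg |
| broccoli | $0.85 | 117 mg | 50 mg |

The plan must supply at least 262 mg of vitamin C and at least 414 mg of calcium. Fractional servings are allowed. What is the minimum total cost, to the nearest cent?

Two binding constraints pin down two serving amounts, so the optimal mix uses at most two foods. The candidates are each food alone (scaled to the tighter of vitamin C/calcium) and each pair with both constraints tight.
carrots only: max(262/5, 414/21) = 52.4 servings → $15.72.
kale only: max(262/80, 414/142) = 3.275 servings → $2.78.
strawberries only: max(262/58, 414/27) = 15.33 servings → $18.40.
broccoli only: max(262/117, 414/50) = 8.28 servings → $7.04.
carrots + kale: intersection lies outside the first quadrant.
carrots + strawberries with both tight: 15.64 servings and 3.169 servings → $8.49.
carrots + broccoli with both tight: 16.01 servings and 1.555 servings → $6.13.
kale + strawberries with both tight: 2.788 servings and 0.6722 servings → $3.18.
kale + broccoli with both tight: 2.801 servings and 0.3238 servings → $2.66.
strawberries + broccoli: intersection lies outside the first quadrant.
Cheapest feasible corner: $2.66.

$2.66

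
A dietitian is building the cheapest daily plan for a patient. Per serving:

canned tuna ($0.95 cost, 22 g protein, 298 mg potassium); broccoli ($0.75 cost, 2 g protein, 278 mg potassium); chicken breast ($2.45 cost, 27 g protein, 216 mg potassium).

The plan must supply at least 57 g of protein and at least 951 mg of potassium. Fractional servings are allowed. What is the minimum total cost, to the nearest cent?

canned tuna only: max(57/22, 951/298) = 3.191 servings → $3.03.
broccoli only: max(57/2, 951/278) = 28.5 servings → $21.38.
chicken breast only: max(57/27, 951/216) = 4.403 servings → $10.79.
canned tuna + broccoli with both tight: 2.526 servings and 0.713 servings → $2.93.
canned tuna + chicken breast: the both-tight solution has a negative serving — not a feasible corner.
broccoli + chicken breast with both tight: 1.889 servings and 1.971 servings → $6.25.
Cheapest feasible corner: $2.93.

$2.93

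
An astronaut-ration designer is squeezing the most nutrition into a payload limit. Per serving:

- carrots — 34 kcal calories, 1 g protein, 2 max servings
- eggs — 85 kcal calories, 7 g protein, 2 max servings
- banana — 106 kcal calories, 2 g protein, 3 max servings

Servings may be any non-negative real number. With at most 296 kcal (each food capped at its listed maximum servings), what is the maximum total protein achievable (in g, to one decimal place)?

Protein per kcal: eggs 0.08235, carrots 0.02941, banana 0.01887.
Take 2 servings of eggs: uses 170 kcal, +14.0 g protein (running total 14.0 g).
Take 2 servings of carrots: uses 68 kcal, +2.0 g protein (running total 16.0 g).
Take 0.5472 servings of banana: uses 58 kcal, +1.1 g protein (running total 17.1 g).
Filling greedily by protein-per-kcal is optimal for one linear limit, giving 17.1 g.

17.1 g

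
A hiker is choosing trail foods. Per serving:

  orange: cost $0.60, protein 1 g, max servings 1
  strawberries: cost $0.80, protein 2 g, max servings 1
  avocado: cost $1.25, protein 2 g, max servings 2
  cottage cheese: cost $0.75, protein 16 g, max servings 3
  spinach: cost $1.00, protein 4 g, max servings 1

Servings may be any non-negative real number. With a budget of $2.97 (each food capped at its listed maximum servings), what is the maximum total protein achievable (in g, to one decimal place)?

50.9 g

Protein per dollar: cottage cheese 21.33, spinach 4, strawberries 2.5, orange 1.667, avocado 1.6.
Take 3 servings of cottage cheese: spends $2.25, +48.0 g protein (running total 48.0 g).
Take 0.72 servings of spinach: spends $0.72, +2.9 g protein (running total 50.9 g).
Greedy by best ratio exhausts the cost allowance optimally: 50.9 g.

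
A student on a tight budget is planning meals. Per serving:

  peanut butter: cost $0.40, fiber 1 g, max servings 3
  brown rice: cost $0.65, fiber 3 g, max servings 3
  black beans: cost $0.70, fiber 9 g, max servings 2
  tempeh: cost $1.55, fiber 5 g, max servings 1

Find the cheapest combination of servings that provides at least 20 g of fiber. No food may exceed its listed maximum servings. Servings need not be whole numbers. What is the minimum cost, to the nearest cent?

$1.83

Cost per g of fiber: black beans $0.0778, brown rice $0.2167, tempeh $0.3100, peanut butter $0.4000.
Take 2 servings of black beans: +18.0 g fiber for $1.40 (total $1.40, still need 2.0 g).
Take 0.6667 servings of brown rice: +2.0 g fiber for $0.43 (total $1.83, still need 0.0 g).
Filling from the cheapest source first is optimal under one linear minimum: $1.83.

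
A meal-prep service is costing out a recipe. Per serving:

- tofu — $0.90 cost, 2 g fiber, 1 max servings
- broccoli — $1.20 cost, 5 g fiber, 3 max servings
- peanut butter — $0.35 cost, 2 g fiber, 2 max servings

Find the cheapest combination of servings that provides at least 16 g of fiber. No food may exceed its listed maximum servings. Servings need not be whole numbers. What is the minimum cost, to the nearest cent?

Cost per g of fiber: peanut butter $0.1750, broccoli $0.2400, tofu $0.4500.
Take 2 servings of peanut butter: +4.0 g fiber for $0.70 (total $0.70, still need 12.0 g).
Take 2.4 servings of broccoli: +12.0 g fiber for $2.88 (total $3.58, still need 0.0 g).
Greedy by cheapest-per-g is optimal for a single linear constraint, so the minimum cost is $3.58.

$3.58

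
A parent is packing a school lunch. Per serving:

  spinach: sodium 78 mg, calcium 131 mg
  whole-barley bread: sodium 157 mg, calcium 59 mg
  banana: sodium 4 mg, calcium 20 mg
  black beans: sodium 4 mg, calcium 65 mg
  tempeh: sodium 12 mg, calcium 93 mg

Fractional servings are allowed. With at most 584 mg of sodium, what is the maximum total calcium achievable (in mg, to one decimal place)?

Calcium per mg sodium: black beans 16.25, tempeh 7.75, banana 5, spinach 1.679, whole-barley bread 0.3758.
With no serving limits, spend the whole sodium allowance on black beans: 584 mg / 4 mg × 65 mg = 9490.0 mg.

9490.0 mg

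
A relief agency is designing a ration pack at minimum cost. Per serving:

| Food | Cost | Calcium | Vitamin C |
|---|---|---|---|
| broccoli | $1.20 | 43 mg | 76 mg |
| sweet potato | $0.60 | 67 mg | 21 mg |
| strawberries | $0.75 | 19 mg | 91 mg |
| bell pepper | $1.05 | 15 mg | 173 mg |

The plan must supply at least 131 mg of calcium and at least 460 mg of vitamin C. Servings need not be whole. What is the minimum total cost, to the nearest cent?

$3.45

This is a tiny linear program; its minimum lies at a vertex of the feasible set. List the vertices and price them.
broccoli only: max(131/43, 460/76) = 6.053 servings → $7.26.
sweet potato only: max(131/67, 460/21) = 21.9 servings → $13.14.
strawberries only: max(131/19, 460/91) = 6.895 servings → $5.17.
bell pepper only: max(131/15, 460/173) = 8.733 servings → $9.17.
broccoli + sweet potato: intersection lies outside the first quadrant.
broccoli + strawberries with both tight: 1.288 servings and 3.979 servings → $4.53.
broccoli + bell pepper with both tight: 2.502 servings and 1.56 servings → $4.64.
sweet potato + strawberries with both tight: 0.5583 servings and 4.926 servings → $4.03.
sweet potato + bell pepper with both tight: 1.398 servings and 2.489 servings → $3.45.
strawberries + bell pepper: intersection lies outside the first quadrant.
Cheapest feasible corner: $3.45.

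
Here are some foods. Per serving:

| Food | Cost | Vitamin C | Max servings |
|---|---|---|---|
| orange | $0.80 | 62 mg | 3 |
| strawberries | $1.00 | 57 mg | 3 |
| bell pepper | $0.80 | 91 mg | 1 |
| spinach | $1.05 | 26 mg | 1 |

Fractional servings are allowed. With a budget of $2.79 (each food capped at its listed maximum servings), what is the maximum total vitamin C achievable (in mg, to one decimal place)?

245.2 mg

Vitamin C per dollar: bell pepper 113.8, orange 77.5, strawberries 57, spinach 24.76.
Take 1 serving of bell pepper: spends $0.80, +91.0 mg vitamin C (running total 91.0 mg).
Take 2.487 servings of orange: spends $1.99, +154.2 mg vitamin C (running total 245.2 mg).
Filling greedily by vitamin C-per-dollar is optimal for one linear limit, giving 245.2 mg.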